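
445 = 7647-7202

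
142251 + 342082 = 484333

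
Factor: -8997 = -1 * 3^1 * 2999^1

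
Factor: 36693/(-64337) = -1 * 3^5 * 7^(-2) * 13^(-1) * 101^(-1) * 151^1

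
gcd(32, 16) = 16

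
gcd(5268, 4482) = 6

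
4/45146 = 2/22573≈0.0000886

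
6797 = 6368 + 429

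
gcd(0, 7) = 7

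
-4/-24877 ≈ 0.000161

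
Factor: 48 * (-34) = -1 * 2^5 * 3^1 * 17^1 = -1632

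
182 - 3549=-3367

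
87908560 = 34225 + 87874335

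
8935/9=992 + 7/9 ≈ 992.78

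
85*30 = 2550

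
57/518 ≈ 0.110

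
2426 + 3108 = 5534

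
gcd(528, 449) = 1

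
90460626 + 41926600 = 132387226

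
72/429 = 24/143 ≈ 0.168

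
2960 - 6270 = -3310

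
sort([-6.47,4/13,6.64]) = [-6.47,4/13,6.64]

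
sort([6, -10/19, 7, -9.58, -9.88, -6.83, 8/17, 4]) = [-9.88, -9.58, -6.83, -10/19, 8/17, 4, 6, 7]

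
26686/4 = 13343/2 = 6671.50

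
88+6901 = 6989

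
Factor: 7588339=11^1*43^1*61^1*263^1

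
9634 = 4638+4996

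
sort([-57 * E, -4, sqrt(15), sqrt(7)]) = [-57 * E, -4, sqrt(7), sqrt(15)]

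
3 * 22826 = 68478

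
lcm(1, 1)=1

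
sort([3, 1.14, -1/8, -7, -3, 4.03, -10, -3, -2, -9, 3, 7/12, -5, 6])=[-10, -9, -7, -5, -3, -3, -2, -1/8, 7/12, 1.14, 3, 3, 4.03, 6]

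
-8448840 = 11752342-20201182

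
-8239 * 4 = -32956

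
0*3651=0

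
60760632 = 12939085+47821547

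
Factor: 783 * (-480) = -1 * 2^5 * 3^4 * 5^1 * 29^1 = -375840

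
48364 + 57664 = 106028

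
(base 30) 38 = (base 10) 98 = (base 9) 118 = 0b1100010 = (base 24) 42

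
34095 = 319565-285470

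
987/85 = 11+52/85 ≈ 11.61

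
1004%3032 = 1004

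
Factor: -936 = -1 * 2^3 * 3^2 * 13^1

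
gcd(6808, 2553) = 851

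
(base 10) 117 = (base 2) 1110101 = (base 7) 225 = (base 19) 63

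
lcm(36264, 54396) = 108792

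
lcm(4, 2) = 4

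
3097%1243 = 611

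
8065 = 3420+4645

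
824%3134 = 824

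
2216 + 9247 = 11463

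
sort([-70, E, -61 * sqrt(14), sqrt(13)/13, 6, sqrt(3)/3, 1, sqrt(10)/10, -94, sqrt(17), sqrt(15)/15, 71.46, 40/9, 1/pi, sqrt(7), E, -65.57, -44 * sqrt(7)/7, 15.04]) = [-61 * sqrt(14), -94, -70, -65.57, -44 * sqrt(7)/7, sqrt(15)/15, sqrt(13)/13, sqrt(10)/10, 1/pi, sqrt(3)/3, 1, sqrt(7), E, E, sqrt(17), 40/9, 6, 15.04, 71.46]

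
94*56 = 5264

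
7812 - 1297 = 6515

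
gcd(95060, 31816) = 388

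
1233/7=176 + 1/7≈176.14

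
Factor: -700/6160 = -1 * 2^(-2) * 5^1 * 11^(-1) = -5/44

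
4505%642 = 11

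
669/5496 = 223/1832 ≈ 0.122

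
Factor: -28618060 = -1*2^2*5^1*1430903^1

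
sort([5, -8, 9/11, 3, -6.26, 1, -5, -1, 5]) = [-8, -6.26, -5, -1, 9/11, 1, 3, 5, 5]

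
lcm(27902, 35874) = 251118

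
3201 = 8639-5438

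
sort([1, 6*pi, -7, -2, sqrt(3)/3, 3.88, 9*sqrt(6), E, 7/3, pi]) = [-7, -2, sqrt(3)/3, 1, 7/3, E, pi, 3.88, 6*pi, 9*sqrt(6)]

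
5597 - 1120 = 4477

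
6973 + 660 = 7633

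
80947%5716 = 923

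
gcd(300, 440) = 20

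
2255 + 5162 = 7417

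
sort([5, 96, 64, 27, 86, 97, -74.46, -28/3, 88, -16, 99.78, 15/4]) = [-74.46, -16, -28/3, 15/4, 5, 27, 64, 86, 88, 96, 97, 99.78]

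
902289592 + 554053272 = 1456342864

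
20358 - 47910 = -27552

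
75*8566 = 642450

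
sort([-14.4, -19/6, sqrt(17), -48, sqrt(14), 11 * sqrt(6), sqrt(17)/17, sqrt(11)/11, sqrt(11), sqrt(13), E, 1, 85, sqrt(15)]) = [-48, -14.4, -19/6, sqrt(17)/17, sqrt(11)/11, 1, E, sqrt(11), sqrt(13), sqrt(14), sqrt(15), sqrt(17), 11 * sqrt(6), 85]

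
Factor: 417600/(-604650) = -1*2^5*3^1*139^(-1) = -96/139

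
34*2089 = 71026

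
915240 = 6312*145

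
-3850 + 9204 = 5354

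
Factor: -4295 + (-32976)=-1*13^1*47^1*61^1=-37271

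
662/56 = 11 + 23/28 ≈ 11.82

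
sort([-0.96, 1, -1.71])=[-1.71, -0.96, 1]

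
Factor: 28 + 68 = 2^5 * 3^1 = 96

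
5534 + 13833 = 19367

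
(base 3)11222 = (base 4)2012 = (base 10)134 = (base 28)4m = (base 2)10000110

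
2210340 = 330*6698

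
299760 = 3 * 99920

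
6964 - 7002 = -38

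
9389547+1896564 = 11286111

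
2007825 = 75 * 26771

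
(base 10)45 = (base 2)101101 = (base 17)2b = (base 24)1l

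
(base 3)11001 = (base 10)109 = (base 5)414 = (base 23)4h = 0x6d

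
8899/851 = 10 + 389/851 ≈ 10.46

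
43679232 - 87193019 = -43513787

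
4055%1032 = 959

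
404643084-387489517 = 17153567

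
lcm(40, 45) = 360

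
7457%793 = 320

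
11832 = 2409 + 9423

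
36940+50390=87330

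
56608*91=5151328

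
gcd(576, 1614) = 6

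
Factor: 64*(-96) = -1*2^11*3^1 = -6144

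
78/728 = 3/28≈0.107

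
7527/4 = 1881+3/4 = 1881.75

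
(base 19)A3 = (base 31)67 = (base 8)301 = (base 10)193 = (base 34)5N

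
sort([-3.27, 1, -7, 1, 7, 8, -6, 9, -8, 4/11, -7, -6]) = [-8, -7, -7, -6, -6, -3.27, 4/11, 1, 1, 7, 8, 9]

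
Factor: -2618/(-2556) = 2^(-1)*3^(-2)*7^1*11^1*17^1*71^(-1) = 1309/1278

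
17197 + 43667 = 60864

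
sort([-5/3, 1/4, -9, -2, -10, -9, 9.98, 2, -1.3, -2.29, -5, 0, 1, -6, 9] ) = [-10, -9, -9, -6, -5, -2.29, -2, -5/3, -1.3, 0, 1/4, 1, 2, 9, 9.98] 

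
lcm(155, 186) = 930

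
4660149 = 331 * 14079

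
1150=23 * 50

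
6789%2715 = 1359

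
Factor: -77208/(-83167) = 2^3*3^1*7^(-1)*109^(-2)*3217^1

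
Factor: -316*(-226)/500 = 2^1*5^(-3)*79^1*113^1 = 17854/125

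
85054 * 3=255162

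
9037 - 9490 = -453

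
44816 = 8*5602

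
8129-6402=1727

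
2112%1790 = 322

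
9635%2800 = 1235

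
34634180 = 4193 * 8260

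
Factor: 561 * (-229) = -1 * 3^1 * 11^1 * 17^1 * 229^1 = -128469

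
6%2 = 0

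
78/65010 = 13/10835 ≈ 0.00120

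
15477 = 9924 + 5553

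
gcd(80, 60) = 20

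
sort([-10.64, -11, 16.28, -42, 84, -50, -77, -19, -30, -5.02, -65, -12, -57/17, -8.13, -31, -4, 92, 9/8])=[-77, -65, -50, -42, -31, -30, -19, -12, -11, -10.64, -8.13, -5.02, -4, -57/17, 9/8, 16.28, 84, 92]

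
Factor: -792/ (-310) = 2^2*3^2*5^ (-1)*11^1*31^ (-1) = 396/155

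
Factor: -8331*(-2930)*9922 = 2^2*3^1*5^1*11^2*41^1*293^1*2777^1 = 242194333260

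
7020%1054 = 696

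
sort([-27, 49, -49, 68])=[-49, -27, 49, 68]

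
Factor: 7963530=2^1*3^1*5^1*265451^1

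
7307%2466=2375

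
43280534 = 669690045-626409511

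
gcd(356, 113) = 1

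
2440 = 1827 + 613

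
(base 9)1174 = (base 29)117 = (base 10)877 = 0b1101101101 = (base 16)36d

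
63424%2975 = 949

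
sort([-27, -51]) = [-51, -27]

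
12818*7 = 89726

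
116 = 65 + 51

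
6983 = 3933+3050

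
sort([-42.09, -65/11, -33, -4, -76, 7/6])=[-76, -42.09, -33, -65/11, -4, 7/6]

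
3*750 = 2250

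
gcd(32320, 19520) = 320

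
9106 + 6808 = 15914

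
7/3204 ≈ 0.00218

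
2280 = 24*95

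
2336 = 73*32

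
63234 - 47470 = 15764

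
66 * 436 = 28776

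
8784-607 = 8177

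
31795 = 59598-27803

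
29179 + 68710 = 97889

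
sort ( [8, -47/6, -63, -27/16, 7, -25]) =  [-63, -25, -47/6, -27/16, 7, 8]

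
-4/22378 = -2/11189 ≈ -0.000179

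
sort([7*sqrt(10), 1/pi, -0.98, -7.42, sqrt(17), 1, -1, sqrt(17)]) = [-7.42, -1, -0.98, 1/pi, 1, sqrt(17), sqrt(17), 7*sqrt(10)]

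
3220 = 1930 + 1290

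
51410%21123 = 9164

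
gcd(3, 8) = 1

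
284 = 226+58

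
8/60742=4/30371≈0.000132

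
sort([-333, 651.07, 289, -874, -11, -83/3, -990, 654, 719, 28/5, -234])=[-990, -874, -333, -234, -83/3, -11, 28/5, 289, 651.07, 654, 719]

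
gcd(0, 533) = 533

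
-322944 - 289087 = -612031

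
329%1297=329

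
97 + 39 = 136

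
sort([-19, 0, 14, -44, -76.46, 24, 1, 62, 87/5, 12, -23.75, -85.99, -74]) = [-85.99, -76.46, -74, -44, -23.75, -19, 0, 1, 12, 14, 87/5, 24, 62]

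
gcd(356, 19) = 1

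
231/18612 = 7/564 ≈ 0.0124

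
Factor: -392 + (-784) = -1*2^3*3^1*7^2 = -1176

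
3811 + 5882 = 9693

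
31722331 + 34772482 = 66494813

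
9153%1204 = 725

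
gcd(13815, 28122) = 3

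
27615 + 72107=99722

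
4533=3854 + 679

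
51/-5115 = -17/1705 ≈ -0.00997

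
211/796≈0.265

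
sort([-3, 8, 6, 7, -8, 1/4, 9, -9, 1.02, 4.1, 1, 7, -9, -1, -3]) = [-9, -9, -8, -3, -3, -1, 1/4, 1, 1.02, 4.1, 6, 7, 7, 8, 9]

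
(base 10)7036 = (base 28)8r8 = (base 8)15574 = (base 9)10577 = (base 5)211121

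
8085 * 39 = 315315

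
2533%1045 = 443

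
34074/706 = 17037/353 ≈ 48.26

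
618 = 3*206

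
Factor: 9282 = 2^1*3^1*7^1*13^1*17^1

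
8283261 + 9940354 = 18223615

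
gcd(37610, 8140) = 10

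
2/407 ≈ 0.00491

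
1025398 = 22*46609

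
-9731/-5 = 1946 + 1/5 = 1946.20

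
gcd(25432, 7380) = 4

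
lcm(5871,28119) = 534261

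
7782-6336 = 1446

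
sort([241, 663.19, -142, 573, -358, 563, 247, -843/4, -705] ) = [-705, -358, -843/4, -142, 241, 247, 563, 573, 663.19] 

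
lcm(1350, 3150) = 9450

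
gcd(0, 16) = 16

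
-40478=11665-52143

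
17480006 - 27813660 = -10333654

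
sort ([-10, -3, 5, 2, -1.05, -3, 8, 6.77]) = [-10, -3, -3, -1.05, 2, 5, 6.77, 8]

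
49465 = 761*65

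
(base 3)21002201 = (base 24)8ng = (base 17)10f8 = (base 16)1438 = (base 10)5176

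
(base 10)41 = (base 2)101001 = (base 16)29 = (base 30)1b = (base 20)21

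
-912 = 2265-3177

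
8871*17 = 150807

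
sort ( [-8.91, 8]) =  [-8.91, 8]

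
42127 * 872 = 36734744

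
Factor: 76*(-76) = -1*2^4*19^2 = -5776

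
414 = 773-359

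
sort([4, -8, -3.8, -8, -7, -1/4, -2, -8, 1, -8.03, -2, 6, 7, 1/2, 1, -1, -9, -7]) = [-9, -8.03, -8, -8, -8, -7, -7, -3.8, -2, -2, -1, -1/4, 1/2, 1, 1, 4, 6, 7]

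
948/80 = 237/20 = 11.85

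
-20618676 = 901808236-922426912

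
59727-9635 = 50092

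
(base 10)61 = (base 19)34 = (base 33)1s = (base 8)75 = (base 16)3d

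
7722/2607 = 234/79 ≈ 2.96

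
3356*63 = 211428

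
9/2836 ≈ 0.00317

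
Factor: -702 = -1*2^1*3^3*13^1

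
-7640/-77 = 99 + 17/77≈99.22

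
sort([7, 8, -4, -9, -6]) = [-9, -6, -4, 7, 8]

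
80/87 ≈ 0.920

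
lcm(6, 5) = 30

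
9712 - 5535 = 4177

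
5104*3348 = 17088192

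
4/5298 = 2/2649 ≈ 0.000755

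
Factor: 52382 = 2^1 * 11^1 * 2381^1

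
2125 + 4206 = 6331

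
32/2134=16/1067 ≈ 0.0150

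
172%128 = 44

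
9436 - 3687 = 5749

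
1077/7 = 153 + 6/7 ≈ 153.86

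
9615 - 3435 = 6180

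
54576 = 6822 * 8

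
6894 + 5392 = 12286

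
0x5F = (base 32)2V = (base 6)235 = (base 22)47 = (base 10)95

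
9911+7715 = 17626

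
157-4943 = -4786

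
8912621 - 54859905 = -45947284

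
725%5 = 0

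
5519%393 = 17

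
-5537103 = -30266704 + 24729601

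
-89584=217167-306751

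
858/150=5 + 18/25=5.72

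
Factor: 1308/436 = 3^1 = 3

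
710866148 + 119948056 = 830814204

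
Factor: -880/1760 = -1*2^(-1) = -1/2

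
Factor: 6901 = 67^1*103^1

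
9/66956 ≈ 0.000134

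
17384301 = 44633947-27249646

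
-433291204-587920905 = -1021212109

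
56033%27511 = 1011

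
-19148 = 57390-76538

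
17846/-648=-27 - 175/324 ≈ -27.54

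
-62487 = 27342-89829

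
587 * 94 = 55178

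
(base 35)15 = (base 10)40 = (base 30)1a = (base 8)50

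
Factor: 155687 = 7^1*23^1*967^1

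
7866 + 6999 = 14865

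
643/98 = 6 + 55/98 ≈ 6.56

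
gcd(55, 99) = 11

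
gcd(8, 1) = 1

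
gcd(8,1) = 1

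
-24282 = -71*342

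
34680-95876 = -61196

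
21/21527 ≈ 0.000976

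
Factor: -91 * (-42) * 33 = 2^1 * 3^2 * 7^2 * 11^1 * 13^1 = 126126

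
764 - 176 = 588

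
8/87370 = 4/43685 ≈ 0.0000916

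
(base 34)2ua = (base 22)6jk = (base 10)3342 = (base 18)a5c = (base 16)d0e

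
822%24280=822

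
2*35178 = 70356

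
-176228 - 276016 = -452244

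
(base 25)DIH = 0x2190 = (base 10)8592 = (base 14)31BA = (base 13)3BAC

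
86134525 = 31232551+54901974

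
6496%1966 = 598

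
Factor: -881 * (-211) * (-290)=-1 * 2^1 * 5^1 * 29^1 * 211^1 * 881^1=-53908390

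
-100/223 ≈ -0.448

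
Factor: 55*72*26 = 2^4*3^2*5^1*11^1*13^1 = 102960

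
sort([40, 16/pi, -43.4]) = [-43.4, 16/pi, 40]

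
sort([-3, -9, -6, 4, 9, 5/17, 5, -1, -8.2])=[-9, -8.2, -6, -3, -1, 5/17, 4, 5, 9]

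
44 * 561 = 24684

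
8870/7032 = 1 + 919/3516 ≈ 1.26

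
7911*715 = 5656365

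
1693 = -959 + 2652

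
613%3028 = 613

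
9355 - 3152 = 6203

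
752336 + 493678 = 1246014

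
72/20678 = 36/10339 ≈ 0.00348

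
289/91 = 3 + 16/91 ≈ 3.18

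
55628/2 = 27814 = 27814.00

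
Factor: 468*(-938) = -1*2^3*3^2*7^1*13^1*67^1 = -438984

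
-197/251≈-0.785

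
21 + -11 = 10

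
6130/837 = 7+271/837 ≈ 7.32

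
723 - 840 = -117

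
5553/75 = 1851/25 = 74.04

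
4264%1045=84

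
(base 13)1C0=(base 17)122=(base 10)325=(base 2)101000101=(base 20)G5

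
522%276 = 246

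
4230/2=2115=2115.00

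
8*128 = 1024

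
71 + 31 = 102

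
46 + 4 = 50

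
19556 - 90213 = -70657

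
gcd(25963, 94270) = 1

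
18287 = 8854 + 9433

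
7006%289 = 70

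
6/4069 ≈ 0.00147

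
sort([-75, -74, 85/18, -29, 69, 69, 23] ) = [-75, -74, -29, 85/18, 23, 69, 69] 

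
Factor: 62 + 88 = 2^1 * 3^1 * 5^2 = 150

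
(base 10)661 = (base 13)3bb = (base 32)kl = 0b1010010101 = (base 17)24f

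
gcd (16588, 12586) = 58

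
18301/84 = 217+73/84≈217.87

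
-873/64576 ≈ -0.0135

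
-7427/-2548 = 1061/364 ≈ 2.91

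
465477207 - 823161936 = -357684729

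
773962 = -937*(-826)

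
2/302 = 1/151 ≈ 0.00662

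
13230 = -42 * (-315)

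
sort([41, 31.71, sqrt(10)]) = [sqrt(10), 31.71, 41]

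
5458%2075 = 1308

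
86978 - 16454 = 70524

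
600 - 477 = 123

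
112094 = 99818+12276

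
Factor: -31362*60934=-1*2^2*3^1*5227^1*30467^1=-1911012108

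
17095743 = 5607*3049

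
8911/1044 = 8+559/1044 ≈ 8.54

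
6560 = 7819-1259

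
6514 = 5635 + 879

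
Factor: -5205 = -1*3^1*5^1*347^1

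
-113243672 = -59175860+-54067812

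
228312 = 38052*6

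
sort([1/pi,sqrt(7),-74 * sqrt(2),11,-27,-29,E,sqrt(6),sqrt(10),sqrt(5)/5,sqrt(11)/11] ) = [-74 * sqrt(2),-29,-27,sqrt(11)/11,1/pi,sqrt(5)/5,sqrt(6),sqrt(7),E,sqrt(10),11] 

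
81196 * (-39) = -3166644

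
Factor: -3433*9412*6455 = -1*2^2*5^1*13^1*181^1*1291^1*3433^1 = -208570061180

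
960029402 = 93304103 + 866725299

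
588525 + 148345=736870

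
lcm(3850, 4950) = 34650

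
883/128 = 6 + 115/128 ≈ 6.90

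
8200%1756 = 1176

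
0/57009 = 0 = 0.00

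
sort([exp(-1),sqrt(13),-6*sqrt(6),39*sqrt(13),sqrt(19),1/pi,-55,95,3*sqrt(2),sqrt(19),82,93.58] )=[-55,-6*sqrt(6),1/pi,exp(-1),sqrt(13),3*sqrt(2),sqrt(19),sqrt(19),82,93.58,95,39*sqrt(13)] 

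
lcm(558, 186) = 558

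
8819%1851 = 1415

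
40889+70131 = 111020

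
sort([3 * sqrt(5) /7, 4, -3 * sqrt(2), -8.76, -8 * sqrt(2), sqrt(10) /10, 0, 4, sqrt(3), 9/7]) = [-8 * sqrt(2), -8.76, -3 * sqrt(2), 0, sqrt(10) /10, 3 * sqrt(5) /7, 9/7, sqrt(3), 4, 4]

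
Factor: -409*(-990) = 2^1*3^2*5^1*11^1*409^1 = 404910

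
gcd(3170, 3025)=5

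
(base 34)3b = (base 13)89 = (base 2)1110001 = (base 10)113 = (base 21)58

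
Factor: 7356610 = 2^1 * 5^1 * 19^1 * 31^1 * 1249^1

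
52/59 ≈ 0.881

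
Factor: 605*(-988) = -1*2^2*5^1*11^2*13^1*19^1 = -597740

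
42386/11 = 3853 + 3/11 ≈ 3853.27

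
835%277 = 4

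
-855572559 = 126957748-982530307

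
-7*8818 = -61726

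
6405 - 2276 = 4129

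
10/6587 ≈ 0.00152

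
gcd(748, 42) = 2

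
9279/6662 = 1 + 2617/6662 ≈ 1.39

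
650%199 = 53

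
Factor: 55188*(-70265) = -1*2^2*3^3*5^1*7^1*13^1*23^1*47^1*73^1 = -3877784820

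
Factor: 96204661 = 7^1*13743523^1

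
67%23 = 21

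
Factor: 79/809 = 79^1*809^(-1)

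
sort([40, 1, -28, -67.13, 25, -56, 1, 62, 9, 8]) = [-67.13, -56, -28, 1, 1, 8, 9, 25, 40, 62]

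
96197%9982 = 6359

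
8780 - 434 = 8346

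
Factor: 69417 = 3^4*857^1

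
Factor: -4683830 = -1*2^1*5^1*37^1*12659^1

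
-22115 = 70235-92350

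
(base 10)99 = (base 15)69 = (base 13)78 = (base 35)2t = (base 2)1100011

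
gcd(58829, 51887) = 89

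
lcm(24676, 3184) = 98704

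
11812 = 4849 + 6963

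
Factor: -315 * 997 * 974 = -1 * 2^1 * 3^2 * 5^1 * 7^1 * 487^1 * 997^1 = -305889570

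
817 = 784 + 33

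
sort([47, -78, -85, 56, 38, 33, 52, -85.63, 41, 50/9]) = [-85.63, -85, -78, 50/9, 33, 38, 41, 47, 52, 56]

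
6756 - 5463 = 1293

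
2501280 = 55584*45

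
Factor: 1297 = 1297^1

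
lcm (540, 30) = 540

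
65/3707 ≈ 0.0175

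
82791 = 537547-454756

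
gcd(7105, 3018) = 1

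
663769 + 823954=1487723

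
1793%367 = 325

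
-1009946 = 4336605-5346551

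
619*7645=4732255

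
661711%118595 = 68736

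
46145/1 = 46145 = 46145.00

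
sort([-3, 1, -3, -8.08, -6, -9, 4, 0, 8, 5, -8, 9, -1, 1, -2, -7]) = [-9, -8.08, -8, -7, -6, -3, -3, -2, -1, 0, 1, 1, 4, 5, 8, 9]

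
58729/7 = 8389 + 6/7 ≈ 8389.86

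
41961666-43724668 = -1763002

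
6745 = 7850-1105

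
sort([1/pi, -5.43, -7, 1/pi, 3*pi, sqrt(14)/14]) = [-7, -5.43, sqrt(14)/14, 1/pi, 1/pi, 3*pi]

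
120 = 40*3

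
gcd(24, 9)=3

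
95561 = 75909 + 19652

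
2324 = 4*581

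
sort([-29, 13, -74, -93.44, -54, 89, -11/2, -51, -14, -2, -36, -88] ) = [-93.44, -88, -74, -54, -51, -36, -29, -14, -11/2, -2, 13, 89] 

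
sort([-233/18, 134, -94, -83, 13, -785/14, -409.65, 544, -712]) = [-712, -409.65, -94, -83, -785/14, -233/18, 13, 134, 544]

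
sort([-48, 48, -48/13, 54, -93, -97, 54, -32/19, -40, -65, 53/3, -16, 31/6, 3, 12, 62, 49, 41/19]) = [-97, -93, -65, -48, -40, -16, -48/13, -32/19, 41/19, 3, 31/6, 12, 53/3, 48, 49, 54, 54, 62]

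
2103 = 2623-520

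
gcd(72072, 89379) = 9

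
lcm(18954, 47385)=94770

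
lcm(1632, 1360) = 8160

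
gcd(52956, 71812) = 4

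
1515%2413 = 1515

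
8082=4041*2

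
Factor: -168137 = -1*383^1*439^1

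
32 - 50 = -18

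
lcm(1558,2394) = 98154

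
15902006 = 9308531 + 6593475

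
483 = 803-320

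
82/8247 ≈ 0.00994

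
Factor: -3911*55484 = -1*2^2*11^1*13^1*97^1*3911^1 = -216997924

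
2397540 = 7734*310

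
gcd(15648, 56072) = 1304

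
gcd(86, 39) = 1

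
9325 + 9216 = 18541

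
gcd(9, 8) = 1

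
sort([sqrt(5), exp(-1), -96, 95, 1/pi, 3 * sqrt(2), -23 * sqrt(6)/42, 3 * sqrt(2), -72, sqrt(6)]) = [-96, -72, -23 * sqrt(6)/42, 1/pi, exp(-1), sqrt(5), sqrt(6), 3 * sqrt(2), 3 * sqrt(2), 95]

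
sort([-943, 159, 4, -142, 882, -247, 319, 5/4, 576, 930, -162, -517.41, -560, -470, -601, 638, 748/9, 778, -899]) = [-943, -899, -601, -560, -517.41, -470, -247, -162, -142, 5/4, 4, 748/9, 159, 319, 576, 638, 778, 882, 930]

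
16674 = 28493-11819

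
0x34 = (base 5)202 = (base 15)37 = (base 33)1j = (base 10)52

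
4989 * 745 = 3716805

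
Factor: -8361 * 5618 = -1 * 2^1 * 3^2 * 53^2 * 929^1 = -46972098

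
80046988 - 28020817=52026171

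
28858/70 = 14429/35 ≈ 412.26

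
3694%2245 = 1449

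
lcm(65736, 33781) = 2432232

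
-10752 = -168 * 64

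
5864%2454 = 956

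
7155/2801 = 2 + 1553/2801 ≈ 2.55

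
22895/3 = 7631 + 2/3 ≈ 7631.67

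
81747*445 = 36377415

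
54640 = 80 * 683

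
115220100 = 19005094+96215006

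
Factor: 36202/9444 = 2^(-1) * 3^(-1) * 23^1 = 23/6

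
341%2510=341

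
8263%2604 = 451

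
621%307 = 7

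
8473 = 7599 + 874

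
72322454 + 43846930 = 116169384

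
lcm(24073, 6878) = 48146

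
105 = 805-700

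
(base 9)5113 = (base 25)5od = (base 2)111010011010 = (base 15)1193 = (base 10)3738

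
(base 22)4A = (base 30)38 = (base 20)4I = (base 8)142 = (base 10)98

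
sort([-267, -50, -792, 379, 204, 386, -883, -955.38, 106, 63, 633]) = [-955.38, -883, -792, -267, -50, 63, 106, 204, 379, 386, 633]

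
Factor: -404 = -1 * 2^2 * 101^1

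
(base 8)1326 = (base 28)pq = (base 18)246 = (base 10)726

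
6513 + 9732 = 16245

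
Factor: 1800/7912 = 3^2 * 5^2 * 23^(-1) * 43^(-1) = 225/989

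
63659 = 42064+21595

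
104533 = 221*473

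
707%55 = 47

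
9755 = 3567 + 6188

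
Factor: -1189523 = -1 * 47^1 * 25309^1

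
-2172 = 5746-7918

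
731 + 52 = 783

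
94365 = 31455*3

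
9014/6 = 1502 + 1/3 ≈ 1502.33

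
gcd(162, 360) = 18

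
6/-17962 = -3/8981 ≈ -0.000334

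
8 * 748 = 5984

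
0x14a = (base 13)1c5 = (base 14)198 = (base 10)330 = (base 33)a0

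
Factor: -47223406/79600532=-1*2^(-1)*11^(-1)*89^(-1)*20327^(-1)*23611703^1=-23611703/39800266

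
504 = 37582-37078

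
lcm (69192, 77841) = 622728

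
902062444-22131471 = 879930973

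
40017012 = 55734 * 718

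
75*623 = 46725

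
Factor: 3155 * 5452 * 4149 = 2^2 * 3^2 * 5^1 * 29^1 * 47^1 * 461^1 * 631^1 = 71367197940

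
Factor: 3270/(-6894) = -1*3^(-1)*5^1*109^1*383^(-1) = -545/1149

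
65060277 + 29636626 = 94696903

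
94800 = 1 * 94800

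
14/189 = 2/27 ≈ 0.0741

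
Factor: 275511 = 3^1 * 91837^1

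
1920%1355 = 565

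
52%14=10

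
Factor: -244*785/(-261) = 2^2*3^(-2)*5^1*29^(-1)*61^1*157^1 = 191540/261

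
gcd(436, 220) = 4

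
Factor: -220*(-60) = 2^4*3^1*5^2*11^1 = 13200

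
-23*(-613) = 14099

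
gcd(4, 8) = 4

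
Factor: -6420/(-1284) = 5^1 = 5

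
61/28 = 2 + 5/28≈2.18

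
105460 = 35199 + 70261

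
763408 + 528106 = 1291514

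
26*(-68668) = -1785368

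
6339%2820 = 699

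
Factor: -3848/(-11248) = 2^(-1)*13^1*19^(-1) = 13/38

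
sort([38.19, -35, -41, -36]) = [-41, -36, -35, 38.19]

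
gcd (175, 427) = 7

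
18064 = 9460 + 8604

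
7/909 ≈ 0.00770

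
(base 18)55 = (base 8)137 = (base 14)6b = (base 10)95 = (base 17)5a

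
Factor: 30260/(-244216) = -1*2^(-1)*5^1*7^(-3)*17^1 = -85/686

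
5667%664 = 355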